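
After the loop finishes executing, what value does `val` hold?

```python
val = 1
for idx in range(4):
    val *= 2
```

Let's trace through this code step by step.

Initialize: val = 1
Entering loop: for idx in range(4):
After iteration 1: idx = 0, val = 2
After iteration 2: idx = 1, val = 4
After iteration 3: idx = 2, val = 8
After iteration 4: idx = 3, val = 16
Loop ends.

Final answer: 16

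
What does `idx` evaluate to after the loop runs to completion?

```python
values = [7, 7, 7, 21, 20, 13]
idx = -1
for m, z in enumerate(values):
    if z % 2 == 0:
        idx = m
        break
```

Let's trace through this code step by step.

Initialize: values = [7, 7, 7, 21, 20, 13]
Initialize: idx = -1
Entering loop: for m, z in enumerate(values):
After iteration 1: m = 0, z = 7, idx = -1
After iteration 2: m = 1, z = 7, idx = -1
After iteration 3: m = 2, z = 7, idx = -1
After iteration 4: m = 3, z = 21, idx = -1
After iteration 5: m = 4, z = 20, idx = 4
Loop ends.

Final answer: 4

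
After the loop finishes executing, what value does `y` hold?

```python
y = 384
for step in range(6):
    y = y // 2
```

Let's trace through this code step by step.

Initialize: y = 384
Entering loop: for step in range(6):
After iteration 1: step = 0, y = 192
After iteration 2: step = 1, y = 96
After iteration 3: step = 2, y = 48
After iteration 4: step = 3, y = 24
After iteration 5: step = 4, y = 12
After iteration 6: step = 5, y = 6
Loop ends.

Final answer: 6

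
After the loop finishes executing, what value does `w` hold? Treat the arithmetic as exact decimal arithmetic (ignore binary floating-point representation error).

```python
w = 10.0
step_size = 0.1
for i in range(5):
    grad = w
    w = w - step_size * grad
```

Let's trace through this code step by step.

Initialize: w = 10.0
Initialize: step_size = 0.1
Entering loop: for i in range(5):
After iteration 1: i = 0, w = 9.0, grad = 10.0
After iteration 2: i = 1, w = 8.1, grad = 9.0
After iteration 3: i = 2, w = 7.29, grad = 8.1
After iteration 4: i = 3, w = 6.561, grad = 7.29
After iteration 5: i = 4, w = 5.9049, grad = 6.561
Loop ends.

Final answer: 5.9049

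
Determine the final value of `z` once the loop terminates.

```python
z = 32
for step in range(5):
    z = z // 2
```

Let's trace through this code step by step.

Initialize: z = 32
Entering loop: for step in range(5):
After iteration 1: step = 0, z = 16
After iteration 2: step = 1, z = 8
After iteration 3: step = 2, z = 4
After iteration 4: step = 3, z = 2
After iteration 5: step = 4, z = 1
Loop ends.

Final answer: 1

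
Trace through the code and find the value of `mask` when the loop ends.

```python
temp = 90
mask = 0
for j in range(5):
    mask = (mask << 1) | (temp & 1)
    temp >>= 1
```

Let's trace through this code step by step.

Initialize: temp = 90
Initialize: mask = 0
Entering loop: for j in range(5):
After iteration 1: j = 0, temp = 45, mask = 0
After iteration 2: j = 1, temp = 22, mask = 1
After iteration 3: j = 2, temp = 11, mask = 2
After iteration 4: j = 3, temp = 5, mask = 5
After iteration 5: j = 4, temp = 2, mask = 11
Loop ends.

Final answer: 11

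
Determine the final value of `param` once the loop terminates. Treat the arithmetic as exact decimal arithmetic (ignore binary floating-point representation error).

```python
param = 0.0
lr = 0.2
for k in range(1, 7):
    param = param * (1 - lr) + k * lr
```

Let's trace through this code step by step.

Initialize: param = 0.0
Initialize: lr = 0.2
Entering loop: for k in range(1, 7):
After iteration 1: k = 1, param = 0.2
After iteration 2: k = 2, param = 0.56
After iteration 3: k = 3, param = 1.048
After iteration 4: k = 4, param = 1.6384
After iteration 5: k = 5, param = 2.31072
After iteration 6: k = 6, param = 3.048576
Loop ends.

Final answer: 3.048576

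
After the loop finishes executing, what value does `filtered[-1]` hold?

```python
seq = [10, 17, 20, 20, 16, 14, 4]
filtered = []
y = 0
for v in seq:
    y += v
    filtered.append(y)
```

Let's trace through this code step by step.

Initialize: seq = [10, 17, 20, 20, 16, 14, 4]
Initialize: filtered = []
Initialize: y = 0
Entering loop: for v in seq:
After iteration 1: v = 10, filtered = [10], y = 10
After iteration 2: v = 17, filtered = [10, 27], y = 27
After iteration 3: v = 20, filtered = [10, 27, 47], y = 47
After iteration 4: v = 20, filtered = [10, 27, 47, 67], y = 67
After iteration 5: v = 16, filtered = [10, 27, 47, 67, 83], y = 83
After iteration 6: v = 14, filtered = [10, 27, 47, 67, 83, 97], y = 97
After iteration 7: v = 4, filtered = [10, 27, 47, 67, 83, 97, 101], y = 101
Loop ends.
filtered[-1] = 101

Final answer: 101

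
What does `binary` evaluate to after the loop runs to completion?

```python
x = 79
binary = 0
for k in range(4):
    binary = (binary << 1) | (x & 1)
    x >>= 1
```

Let's trace through this code step by step.

Initialize: x = 79
Initialize: binary = 0
Entering loop: for k in range(4):
After iteration 1: k = 0, x = 39, binary = 1
After iteration 2: k = 1, x = 19, binary = 3
After iteration 3: k = 2, x = 9, binary = 7
After iteration 4: k = 3, x = 4, binary = 15
Loop ends.

Final answer: 15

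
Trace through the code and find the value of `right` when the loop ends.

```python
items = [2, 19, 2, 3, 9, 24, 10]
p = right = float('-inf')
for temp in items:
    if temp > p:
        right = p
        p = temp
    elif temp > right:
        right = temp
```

Let's trace through this code step by step.

Initialize: items = [2, 19, 2, 3, 9, 24, 10]
Initialize: p = -inf
Initialize: right = -inf
Entering loop: for temp in items:
After iteration 1: temp = 2, p = 2, right = -inf
After iteration 2: temp = 19, p = 19, right = 2
After iteration 3: temp = 2, p = 19, right = 2
After iteration 4: temp = 3, p = 19, right = 3
After iteration 5: temp = 9, p = 19, right = 9
After iteration 6: temp = 24, p = 24, right = 19
After iteration 7: temp = 10, p = 24, right = 19
Loop ends.

Final answer: 19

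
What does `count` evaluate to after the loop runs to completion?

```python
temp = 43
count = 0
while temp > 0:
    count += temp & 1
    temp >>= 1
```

Let's trace through this code step by step.

Initialize: temp = 43
Initialize: count = 0
Entering loop: while temp > 0:
After iteration 1: temp = 21, count = 1
After iteration 2: temp = 10, count = 2
After iteration 3: temp = 5, count = 2
After iteration 4: temp = 2, count = 3
After iteration 5: temp = 1, count = 3
After iteration 6: temp = 0, count = 4
Loop ends.

Final answer: 4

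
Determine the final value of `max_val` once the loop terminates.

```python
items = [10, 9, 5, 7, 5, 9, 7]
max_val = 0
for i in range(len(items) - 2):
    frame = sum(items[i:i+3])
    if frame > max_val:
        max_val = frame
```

Let's trace through this code step by step.

Initialize: items = [10, 9, 5, 7, 5, 9, 7]
Initialize: max_val = 0
Entering loop: for i in range(len(items) - 2):
After iteration 1: i = 0, max_val = 24, frame = 24
After iteration 2: i = 1, max_val = 24, frame = 21
After iteration 3: i = 2, max_val = 24, frame = 17
After iteration 4: i = 3, max_val = 24, frame = 21
After iteration 5: i = 4, max_val = 24, frame = 21
Loop ends.

Final answer: 24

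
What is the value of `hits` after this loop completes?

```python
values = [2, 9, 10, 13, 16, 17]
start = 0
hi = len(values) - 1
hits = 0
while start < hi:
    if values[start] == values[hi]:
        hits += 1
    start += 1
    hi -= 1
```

Let's trace through this code step by step.

Initialize: values = [2, 9, 10, 13, 16, 17]
Initialize: start = 0
Initialize: hi = 5
Initialize: hits = 0
Entering loop: while start < hi:
After iteration 1: start = 1, hi = 4, hits = 0
After iteration 2: start = 2, hi = 3, hits = 0
After iteration 3: start = 3, hi = 2, hits = 0
Loop ends.

Final answer: 0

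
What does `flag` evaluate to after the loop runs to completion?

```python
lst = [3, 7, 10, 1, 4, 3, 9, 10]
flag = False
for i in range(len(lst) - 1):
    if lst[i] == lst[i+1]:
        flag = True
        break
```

Let's trace through this code step by step.

Initialize: lst = [3, 7, 10, 1, 4, 3, 9, 10]
Initialize: flag = False
Entering loop: for i in range(len(lst) - 1):
After iteration 1: i = 0, flag = False
After iteration 2: i = 1, flag = False
After iteration 3: i = 2, flag = False
After iteration 4: i = 3, flag = False
After iteration 5: i = 4, flag = False
After iteration 6: i = 5, flag = False
After iteration 7: i = 6, flag = False
Loop ends.

Final answer: False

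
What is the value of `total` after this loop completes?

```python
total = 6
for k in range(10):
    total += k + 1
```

Let's trace through this code step by step.

Initialize: total = 6
Entering loop: for k in range(10):
After iteration 1: k = 0, total = 7
After iteration 2: k = 1, total = 9
After iteration 3: k = 2, total = 12
After iteration 4: k = 3, total = 16
After iteration 5: k = 4, total = 21
After iteration 6: k = 5, total = 27
After iteration 7: k = 6, total = 34
After iteration 8: k = 7, total = 42
After iteration 9: k = 8, total = 51
After iteration 10: k = 9, total = 61
Loop ends.

Final answer: 61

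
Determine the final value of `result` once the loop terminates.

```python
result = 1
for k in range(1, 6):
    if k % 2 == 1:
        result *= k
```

Let's trace through this code step by step.

Initialize: result = 1
Entering loop: for k in range(1, 6):
After iteration 1: k = 1, result = 1
After iteration 2: k = 2, result = 1
After iteration 3: k = 3, result = 3
After iteration 4: k = 4, result = 3
After iteration 5: k = 5, result = 15
Loop ends.

Final answer: 15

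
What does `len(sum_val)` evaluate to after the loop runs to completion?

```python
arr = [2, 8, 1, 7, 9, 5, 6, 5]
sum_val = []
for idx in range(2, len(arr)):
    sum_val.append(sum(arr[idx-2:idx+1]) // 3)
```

Let's trace through this code step by step.

Initialize: arr = [2, 8, 1, 7, 9, 5, 6, 5]
Initialize: sum_val = []
Entering loop: for idx in range(2, len(arr)):
After iteration 1: idx = 2, sum_val = [3]
After iteration 2: idx = 3, sum_val = [3, 5]
After iteration 3: idx = 4, sum_val = [3, 5, 5]
After iteration 4: idx = 5, sum_val = [3, 5, 5, 7]
After iteration 5: idx = 6, sum_val = [3, 5, 5, 7, 6]
After iteration 6: idx = 7, sum_val = [3, 5, 5, 7, 6, 5]
Loop ends.
len(sum_val) = 6

Final answer: 6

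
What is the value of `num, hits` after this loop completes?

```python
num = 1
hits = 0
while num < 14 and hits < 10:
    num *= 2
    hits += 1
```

Let's trace through this code step by step.

Initialize: num = 1
Initialize: hits = 0
Entering loop: while num < 14 and hits < 10:
After iteration 1: num = 2, hits = 1
After iteration 2: num = 4, hits = 2
After iteration 3: num = 8, hits = 3
After iteration 4: num = 16, hits = 4
Loop ends.

Final answer: 16, 4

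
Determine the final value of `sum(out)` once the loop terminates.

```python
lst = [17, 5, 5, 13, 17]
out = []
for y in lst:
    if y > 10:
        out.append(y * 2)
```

Let's trace through this code step by step.

Initialize: lst = [17, 5, 5, 13, 17]
Initialize: out = []
Entering loop: for y in lst:
After iteration 1: y = 17, out = [34]
After iteration 2: y = 5, out = [34]
After iteration 3: y = 5, out = [34]
After iteration 4: y = 13, out = [34, 26]
After iteration 5: y = 17, out = [34, 26, 34]
Loop ends.
sum(out) = 94

Final answer: 94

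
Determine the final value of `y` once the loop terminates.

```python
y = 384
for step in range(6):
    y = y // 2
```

Let's trace through this code step by step.

Initialize: y = 384
Entering loop: for step in range(6):
After iteration 1: step = 0, y = 192
After iteration 2: step = 1, y = 96
After iteration 3: step = 2, y = 48
After iteration 4: step = 3, y = 24
After iteration 5: step = 4, y = 12
After iteration 6: step = 5, y = 6
Loop ends.

Final answer: 6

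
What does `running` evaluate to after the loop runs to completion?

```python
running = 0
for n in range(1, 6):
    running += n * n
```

Let's trace through this code step by step.

Initialize: running = 0
Entering loop: for n in range(1, 6):
After iteration 1: n = 1, running = 1
After iteration 2: n = 2, running = 5
After iteration 3: n = 3, running = 14
After iteration 4: n = 4, running = 30
After iteration 5: n = 5, running = 55
Loop ends.

Final answer: 55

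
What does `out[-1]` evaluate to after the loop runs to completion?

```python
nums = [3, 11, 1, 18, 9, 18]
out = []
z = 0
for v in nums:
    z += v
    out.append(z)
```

Let's trace through this code step by step.

Initialize: nums = [3, 11, 1, 18, 9, 18]
Initialize: out = []
Initialize: z = 0
Entering loop: for v in nums:
After iteration 1: v = 3, out = [3], z = 3
After iteration 2: v = 11, out = [3, 14], z = 14
After iteration 3: v = 1, out = [3, 14, 15], z = 15
After iteration 4: v = 18, out = [3, 14, 15, 33], z = 33
After iteration 5: v = 9, out = [3, 14, 15, 33, 42], z = 42
After iteration 6: v = 18, out = [3, 14, 15, 33, 42, 60], z = 60
Loop ends.
out[-1] = 60

Final answer: 60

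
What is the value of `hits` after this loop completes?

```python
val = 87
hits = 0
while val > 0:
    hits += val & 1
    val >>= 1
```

Let's trace through this code step by step.

Initialize: val = 87
Initialize: hits = 0
Entering loop: while val > 0:
After iteration 1: val = 43, hits = 1
After iteration 2: val = 21, hits = 2
After iteration 3: val = 10, hits = 3
After iteration 4: val = 5, hits = 3
After iteration 5: val = 2, hits = 4
After iteration 6: val = 1, hits = 4
After iteration 7: val = 0, hits = 5
Loop ends.

Final answer: 5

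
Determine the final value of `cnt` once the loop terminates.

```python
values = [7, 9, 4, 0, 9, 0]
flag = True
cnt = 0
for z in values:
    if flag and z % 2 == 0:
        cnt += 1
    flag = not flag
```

Let's trace through this code step by step.

Initialize: values = [7, 9, 4, 0, 9, 0]
Initialize: flag = True
Initialize: cnt = 0
Entering loop: for z in values:
After iteration 1: z = 7, flag = False, cnt = 0
After iteration 2: z = 9, flag = True, cnt = 0
After iteration 3: z = 4, flag = False, cnt = 1
After iteration 4: z = 0, flag = True, cnt = 1
After iteration 5: z = 9, flag = False, cnt = 1
After iteration 6: z = 0, flag = True, cnt = 1
Loop ends.

Final answer: 1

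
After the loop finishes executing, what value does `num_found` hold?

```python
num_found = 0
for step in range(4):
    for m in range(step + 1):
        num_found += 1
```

Let's trace through this code step by step.

Initialize: num_found = 0
Entering loop: for step in range(4):
After iteration 1: step = 0, num_found = 1, m = 0
After iteration 2: step = 1, num_found = 3, m = 1
After iteration 3: step = 2, num_found = 6, m = 2
After iteration 4: step = 3, num_found = 10, m = 3
Loop ends.

Final answer: 10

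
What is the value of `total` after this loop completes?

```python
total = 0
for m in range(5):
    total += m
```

Let's trace through this code step by step.

Initialize: total = 0
Entering loop: for m in range(5):
After iteration 1: m = 0, total = 0
After iteration 2: m = 1, total = 1
After iteration 3: m = 2, total = 3
After iteration 4: m = 3, total = 6
After iteration 5: m = 4, total = 10
Loop ends.

Final answer: 10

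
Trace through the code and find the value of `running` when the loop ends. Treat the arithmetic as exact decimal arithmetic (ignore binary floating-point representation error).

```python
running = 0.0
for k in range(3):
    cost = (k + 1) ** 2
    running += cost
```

Let's trace through this code step by step.

Initialize: running = 0.0
Entering loop: for k in range(3):
After iteration 1: k = 0, running = 1.0, cost = 1
After iteration 2: k = 1, running = 5.0, cost = 4
After iteration 3: k = 2, running = 14.0, cost = 9
Loop ends.

Final answer: 14.0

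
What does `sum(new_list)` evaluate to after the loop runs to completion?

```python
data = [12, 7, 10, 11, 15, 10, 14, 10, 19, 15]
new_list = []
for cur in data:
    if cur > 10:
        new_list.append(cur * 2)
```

Let's trace through this code step by step.

Initialize: data = [12, 7, 10, 11, 15, 10, 14, 10, 19, 15]
Initialize: new_list = []
Entering loop: for cur in data:
After iteration 1: cur = 12, new_list = [24]
After iteration 2: cur = 7, new_list = [24]
After iteration 3: cur = 10, new_list = [24]
After iteration 4: cur = 11, new_list = [24, 22]
After iteration 5: cur = 15, new_list = [24, 22, 30]
After iteration 6: cur = 10, new_list = [24, 22, 30]
After iteration 7: cur = 14, new_list = [24, 22, 30, 28]
After iteration 8: cur = 10, new_list = [24, 22, 30, 28]
After iteration 9: cur = 19, new_list = [24, 22, 30, 28, 38]
After iteration 10: cur = 15, new_list = [24, 22, 30, 28, 38, 30]
Loop ends.
sum(new_list) = 172

Final answer: 172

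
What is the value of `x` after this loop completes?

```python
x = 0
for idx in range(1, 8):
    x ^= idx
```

Let's trace through this code step by step.

Initialize: x = 0
Entering loop: for idx in range(1, 8):
After iteration 1: idx = 1, x = 1
After iteration 2: idx = 2, x = 3
After iteration 3: idx = 3, x = 0
After iteration 4: idx = 4, x = 4
After iteration 5: idx = 5, x = 1
After iteration 6: idx = 6, x = 7
After iteration 7: idx = 7, x = 0
Loop ends.

Final answer: 0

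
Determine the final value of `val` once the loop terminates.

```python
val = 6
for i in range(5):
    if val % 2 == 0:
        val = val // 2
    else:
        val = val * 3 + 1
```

Let's trace through this code step by step.

Initialize: val = 6
Entering loop: for i in range(5):
After iteration 1: i = 0, val = 3
After iteration 2: i = 1, val = 10
After iteration 3: i = 2, val = 5
After iteration 4: i = 3, val = 16
After iteration 5: i = 4, val = 8
Loop ends.

Final answer: 8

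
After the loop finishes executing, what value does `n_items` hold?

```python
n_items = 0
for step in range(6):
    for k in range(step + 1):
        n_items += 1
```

Let's trace through this code step by step.

Initialize: n_items = 0
Entering loop: for step in range(6):
After iteration 1: step = 0, n_items = 1, k = 0
After iteration 2: step = 1, n_items = 3, k = 1
After iteration 3: step = 2, n_items = 6, k = 2
After iteration 4: step = 3, n_items = 10, k = 3
After iteration 5: step = 4, n_items = 15, k = 4
After iteration 6: step = 5, n_items = 21, k = 5
Loop ends.

Final answer: 21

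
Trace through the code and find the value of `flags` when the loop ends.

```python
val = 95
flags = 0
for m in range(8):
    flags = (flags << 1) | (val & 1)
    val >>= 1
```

Let's trace through this code step by step.

Initialize: val = 95
Initialize: flags = 0
Entering loop: for m in range(8):
After iteration 1: m = 0, val = 47, flags = 1
After iteration 2: m = 1, val = 23, flags = 3
After iteration 3: m = 2, val = 11, flags = 7
After iteration 4: m = 3, val = 5, flags = 15
After iteration 5: m = 4, val = 2, flags = 31
After iteration 6: m = 5, val = 1, flags = 62
After iteration 7: m = 6, val = 0, flags = 125
After iteration 8: m = 7, val = 0, flags = 250
Loop ends.

Final answer: 250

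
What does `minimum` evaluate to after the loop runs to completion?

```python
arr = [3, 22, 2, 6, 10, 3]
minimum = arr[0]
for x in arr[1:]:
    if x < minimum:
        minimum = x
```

Let's trace through this code step by step.

Initialize: arr = [3, 22, 2, 6, 10, 3]
Initialize: minimum = 3
Entering loop: for x in arr[1:]:
After iteration 1: x = 22, minimum = 3
After iteration 2: x = 2, minimum = 2
After iteration 3: x = 6, minimum = 2
After iteration 4: x = 10, minimum = 2
After iteration 5: x = 3, minimum = 2
Loop ends.

Final answer: 2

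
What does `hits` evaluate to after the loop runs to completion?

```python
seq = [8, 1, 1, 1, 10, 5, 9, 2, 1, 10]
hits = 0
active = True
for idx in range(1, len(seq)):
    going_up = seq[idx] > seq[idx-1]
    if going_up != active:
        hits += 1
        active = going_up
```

Let's trace through this code step by step.

Initialize: seq = [8, 1, 1, 1, 10, 5, 9, 2, 1, 10]
Initialize: hits = 0
Initialize: active = True
Entering loop: for idx in range(1, len(seq)):
After iteration 1: idx = 1, hits = 1, active = False, going_up = False
After iteration 2: idx = 2, hits = 1, active = False, going_up = False
After iteration 3: idx = 3, hits = 1, active = False, going_up = False
After iteration 4: idx = 4, hits = 2, active = True, going_up = True
After iteration 5: idx = 5, hits = 3, active = False, going_up = False
After iteration 6: idx = 6, hits = 4, active = True, going_up = True
After iteration 7: idx = 7, hits = 5, active = False, going_up = False
After iteration 8: idx = 8, hits = 5, active = False, going_up = False
After iteration 9: idx = 9, hits = 6, active = True, going_up = True
Loop ends.

Final answer: 6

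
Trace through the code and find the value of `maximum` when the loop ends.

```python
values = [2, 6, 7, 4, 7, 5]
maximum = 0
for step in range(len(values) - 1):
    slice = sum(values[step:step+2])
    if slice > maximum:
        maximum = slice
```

Let's trace through this code step by step.

Initialize: values = [2, 6, 7, 4, 7, 5]
Initialize: maximum = 0
Entering loop: for step in range(len(values) - 1):
After iteration 1: step = 0, maximum = 8, slice = 8
After iteration 2: step = 1, maximum = 13, slice = 13
After iteration 3: step = 2, maximum = 13, slice = 11
After iteration 4: step = 3, maximum = 13, slice = 11
After iteration 5: step = 4, maximum = 13, slice = 12
Loop ends.

Final answer: 13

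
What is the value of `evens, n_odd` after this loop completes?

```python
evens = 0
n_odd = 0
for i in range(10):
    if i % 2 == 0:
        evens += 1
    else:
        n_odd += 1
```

Let's trace through this code step by step.

Initialize: evens = 0
Initialize: n_odd = 0
Entering loop: for i in range(10):
After iteration 1: i = 0, evens = 1, n_odd = 0
After iteration 2: i = 1, evens = 1, n_odd = 1
After iteration 3: i = 2, evens = 2, n_odd = 1
After iteration 4: i = 3, evens = 2, n_odd = 2
After iteration 5: i = 4, evens = 3, n_odd = 2
After iteration 6: i = 5, evens = 3, n_odd = 3
After iteration 7: i = 6, evens = 4, n_odd = 3
After iteration 8: i = 7, evens = 4, n_odd = 4
After iteration 9: i = 8, evens = 5, n_odd = 4
After iteration 10: i = 9, evens = 5, n_odd = 5
Loop ends.

Final answer: 5, 5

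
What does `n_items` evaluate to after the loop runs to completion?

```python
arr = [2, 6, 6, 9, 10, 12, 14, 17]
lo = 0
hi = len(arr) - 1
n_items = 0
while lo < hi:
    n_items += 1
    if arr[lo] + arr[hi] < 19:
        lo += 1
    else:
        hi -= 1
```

Let's trace through this code step by step.

Initialize: arr = [2, 6, 6, 9, 10, 12, 14, 17]
Initialize: lo = 0
Initialize: hi = 7
Initialize: n_items = 0
Entering loop: while lo < hi:
After iteration 1: lo = 0, hi = 6, n_items = 1
After iteration 2: lo = 1, hi = 6, n_items = 2
After iteration 3: lo = 1, hi = 5, n_items = 3
After iteration 4: lo = 2, hi = 5, n_items = 4
After iteration 5: lo = 3, hi = 5, n_items = 5
After iteration 6: lo = 3, hi = 4, n_items = 6
After iteration 7: lo = 3, hi = 3, n_items = 7
Loop ends.

Final answer: 7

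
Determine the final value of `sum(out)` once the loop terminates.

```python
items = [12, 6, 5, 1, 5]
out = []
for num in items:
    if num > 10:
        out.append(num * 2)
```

Let's trace through this code step by step.

Initialize: items = [12, 6, 5, 1, 5]
Initialize: out = []
Entering loop: for num in items:
After iteration 1: num = 12, out = [24]
After iteration 2: num = 6, out = [24]
After iteration 3: num = 5, out = [24]
After iteration 4: num = 1, out = [24]
After iteration 5: num = 5, out = [24]
Loop ends.
sum(out) = 24

Final answer: 24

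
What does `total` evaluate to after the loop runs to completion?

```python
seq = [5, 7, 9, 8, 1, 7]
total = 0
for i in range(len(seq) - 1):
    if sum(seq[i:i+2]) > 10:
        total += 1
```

Let's trace through this code step by step.

Initialize: seq = [5, 7, 9, 8, 1, 7]
Initialize: total = 0
Entering loop: for i in range(len(seq) - 1):
After iteration 1: i = 0, total = 1
After iteration 2: i = 1, total = 2
After iteration 3: i = 2, total = 3
After iteration 4: i = 3, total = 3
After iteration 5: i = 4, total = 3
Loop ends.

Final answer: 3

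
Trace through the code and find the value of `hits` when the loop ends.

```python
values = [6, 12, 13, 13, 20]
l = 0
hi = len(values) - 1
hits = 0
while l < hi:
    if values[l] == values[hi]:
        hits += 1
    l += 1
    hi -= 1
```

Let's trace through this code step by step.

Initialize: values = [6, 12, 13, 13, 20]
Initialize: l = 0
Initialize: hi = 4
Initialize: hits = 0
Entering loop: while l < hi:
After iteration 1: l = 1, hi = 3, hits = 0
After iteration 2: l = 2, hi = 2, hits = 0
Loop ends.

Final answer: 0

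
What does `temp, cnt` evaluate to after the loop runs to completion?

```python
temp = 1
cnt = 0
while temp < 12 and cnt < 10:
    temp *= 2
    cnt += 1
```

Let's trace through this code step by step.

Initialize: temp = 1
Initialize: cnt = 0
Entering loop: while temp < 12 and cnt < 10:
After iteration 1: temp = 2, cnt = 1
After iteration 2: temp = 4, cnt = 2
After iteration 3: temp = 8, cnt = 3
After iteration 4: temp = 16, cnt = 4
Loop ends.

Final answer: 16, 4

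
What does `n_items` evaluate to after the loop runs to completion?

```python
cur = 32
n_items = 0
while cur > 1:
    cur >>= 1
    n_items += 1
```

Let's trace through this code step by step.

Initialize: cur = 32
Initialize: n_items = 0
Entering loop: while cur > 1:
After iteration 1: cur = 16, n_items = 1
After iteration 2: cur = 8, n_items = 2
After iteration 3: cur = 4, n_items = 3
After iteration 4: cur = 2, n_items = 4
After iteration 5: cur = 1, n_items = 5
Loop ends.

Final answer: 5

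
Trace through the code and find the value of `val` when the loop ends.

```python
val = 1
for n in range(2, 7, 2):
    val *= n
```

Let's trace through this code step by step.

Initialize: val = 1
Entering loop: for n in range(2, 7, 2):
After iteration 1: n = 2, val = 2
After iteration 2: n = 4, val = 8
After iteration 3: n = 6, val = 48
Loop ends.

Final answer: 48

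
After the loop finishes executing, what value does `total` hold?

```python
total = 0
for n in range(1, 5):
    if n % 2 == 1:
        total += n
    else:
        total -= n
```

Let's trace through this code step by step.

Initialize: total = 0
Entering loop: for n in range(1, 5):
After iteration 1: n = 1, total = 1
After iteration 2: n = 2, total = -1
After iteration 3: n = 3, total = 2
After iteration 4: n = 4, total = -2
Loop ends.

Final answer: -2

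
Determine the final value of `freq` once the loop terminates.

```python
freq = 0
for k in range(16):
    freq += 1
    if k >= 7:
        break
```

Let's trace through this code step by step.

Initialize: freq = 0
Entering loop: for k in range(16):
After iteration 1: k = 0, freq = 1
After iteration 2: k = 1, freq = 2
After iteration 3: k = 2, freq = 3
After iteration 4: k = 3, freq = 4
After iteration 5: k = 4, freq = 5
After iteration 6: k = 5, freq = 6
After iteration 7: k = 6, freq = 7
After iteration 8: k = 7, freq = 8
Loop ends.

Final answer: 8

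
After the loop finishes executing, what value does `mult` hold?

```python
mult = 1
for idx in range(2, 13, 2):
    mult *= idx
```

Let's trace through this code step by step.

Initialize: mult = 1
Entering loop: for idx in range(2, 13, 2):
After iteration 1: idx = 2, mult = 2
After iteration 2: idx = 4, mult = 8
After iteration 3: idx = 6, mult = 48
After iteration 4: idx = 8, mult = 384
After iteration 5: idx = 10, mult = 3840
After iteration 6: idx = 12, mult = 46080
Loop ends.

Final answer: 46080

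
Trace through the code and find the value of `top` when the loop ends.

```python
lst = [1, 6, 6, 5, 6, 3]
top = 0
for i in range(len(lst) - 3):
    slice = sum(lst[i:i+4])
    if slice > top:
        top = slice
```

Let's trace through this code step by step.

Initialize: lst = [1, 6, 6, 5, 6, 3]
Initialize: top = 0
Entering loop: for i in range(len(lst) - 3):
After iteration 1: i = 0, top = 18, slice = 18
After iteration 2: i = 1, top = 23, slice = 23
After iteration 3: i = 2, top = 23, slice = 20
Loop ends.

Final answer: 23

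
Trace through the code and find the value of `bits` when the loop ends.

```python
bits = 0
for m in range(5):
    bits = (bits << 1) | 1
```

Let's trace through this code step by step.

Initialize: bits = 0
Entering loop: for m in range(5):
After iteration 1: m = 0, bits = 1
After iteration 2: m = 1, bits = 3
After iteration 3: m = 2, bits = 7
After iteration 4: m = 3, bits = 15
After iteration 5: m = 4, bits = 31
Loop ends.

Final answer: 31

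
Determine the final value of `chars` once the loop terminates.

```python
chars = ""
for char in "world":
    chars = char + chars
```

Let's trace through this code step by step.

Initialize: chars = ''
Entering loop: for char in "world":
After iteration 1: char = 'w', chars = 'w'
After iteration 2: char = 'o', chars = 'ow'
After iteration 3: char = 'r', chars = 'row'
After iteration 4: char = 'l', chars = 'lrow'
After iteration 5: char = 'd', chars = 'dlrow'
Loop ends.

Final answer: 'dlrow'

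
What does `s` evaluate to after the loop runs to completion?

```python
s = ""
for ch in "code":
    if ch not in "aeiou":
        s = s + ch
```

Let's trace through this code step by step.

Initialize: s = ''
Entering loop: for ch in "code":
After iteration 1: ch = 'c', s = 'c'
After iteration 2: ch = 'o', s = 'c'
After iteration 3: ch = 'd', s = 'cd'
After iteration 4: ch = 'e', s = 'cd'
Loop ends.

Final answer: 'cd'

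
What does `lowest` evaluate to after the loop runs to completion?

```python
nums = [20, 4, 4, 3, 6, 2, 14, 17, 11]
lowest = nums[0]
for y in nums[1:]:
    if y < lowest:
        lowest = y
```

Let's trace through this code step by step.

Initialize: nums = [20, 4, 4, 3, 6, 2, 14, 17, 11]
Initialize: lowest = 20
Entering loop: for y in nums[1:]:
After iteration 1: y = 4, lowest = 4
After iteration 2: y = 4, lowest = 4
After iteration 3: y = 3, lowest = 3
After iteration 4: y = 6, lowest = 3
After iteration 5: y = 2, lowest = 2
After iteration 6: y = 14, lowest = 2
After iteration 7: y = 17, lowest = 2
After iteration 8: y = 11, lowest = 2
Loop ends.

Final answer: 2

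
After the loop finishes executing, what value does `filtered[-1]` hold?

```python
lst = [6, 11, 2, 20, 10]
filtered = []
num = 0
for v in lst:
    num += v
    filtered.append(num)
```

Let's trace through this code step by step.

Initialize: lst = [6, 11, 2, 20, 10]
Initialize: filtered = []
Initialize: num = 0
Entering loop: for v in lst:
After iteration 1: v = 6, filtered = [6], num = 6
After iteration 2: v = 11, filtered = [6, 17], num = 17
After iteration 3: v = 2, filtered = [6, 17, 19], num = 19
After iteration 4: v = 20, filtered = [6, 17, 19, 39], num = 39
After iteration 5: v = 10, filtered = [6, 17, 19, 39, 49], num = 49
Loop ends.
filtered[-1] = 49

Final answer: 49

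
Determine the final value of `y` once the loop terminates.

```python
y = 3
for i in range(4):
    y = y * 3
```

Let's trace through this code step by step.

Initialize: y = 3
Entering loop: for i in range(4):
After iteration 1: i = 0, y = 9
After iteration 2: i = 1, y = 27
After iteration 3: i = 2, y = 81
After iteration 4: i = 3, y = 243
Loop ends.

Final answer: 243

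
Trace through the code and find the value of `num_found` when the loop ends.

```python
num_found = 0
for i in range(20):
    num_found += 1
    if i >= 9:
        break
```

Let's trace through this code step by step.

Initialize: num_found = 0
Entering loop: for i in range(20):
After iteration 1: i = 0, num_found = 1
After iteration 2: i = 1, num_found = 2
After iteration 3: i = 2, num_found = 3
After iteration 4: i = 3, num_found = 4
After iteration 5: i = 4, num_found = 5
After iteration 6: i = 5, num_found = 6
After iteration 7: i = 6, num_found = 7
After iteration 8: i = 7, num_found = 8
After iteration 9: i = 8, num_found = 9
After iteration 10: i = 9, num_found = 10
Loop ends.

Final answer: 10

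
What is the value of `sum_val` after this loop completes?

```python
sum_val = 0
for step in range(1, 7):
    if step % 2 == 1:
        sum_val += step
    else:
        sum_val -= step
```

Let's trace through this code step by step.

Initialize: sum_val = 0
Entering loop: for step in range(1, 7):
After iteration 1: step = 1, sum_val = 1
After iteration 2: step = 2, sum_val = -1
After iteration 3: step = 3, sum_val = 2
After iteration 4: step = 4, sum_val = -2
After iteration 5: step = 5, sum_val = 3
After iteration 6: step = 6, sum_val = -3
Loop ends.

Final answer: -3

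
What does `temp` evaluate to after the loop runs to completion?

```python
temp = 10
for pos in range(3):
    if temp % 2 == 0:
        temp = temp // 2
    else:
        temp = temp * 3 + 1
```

Let's trace through this code step by step.

Initialize: temp = 10
Entering loop: for pos in range(3):
After iteration 1: pos = 0, temp = 5
After iteration 2: pos = 1, temp = 16
After iteration 3: pos = 2, temp = 8
Loop ends.

Final answer: 8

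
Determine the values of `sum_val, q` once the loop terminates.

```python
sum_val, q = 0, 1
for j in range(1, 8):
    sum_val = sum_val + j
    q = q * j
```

Let's trace through this code step by step.

Initialize: sum_val = 0
Initialize: q = 1
Entering loop: for j in range(1, 8):
After iteration 1: j = 1, sum_val = 1, q = 1
After iteration 2: j = 2, sum_val = 3, q = 2
After iteration 3: j = 3, sum_val = 6, q = 6
After iteration 4: j = 4, sum_val = 10, q = 24
After iteration 5: j = 5, sum_val = 15, q = 120
After iteration 6: j = 6, sum_val = 21, q = 720
After iteration 7: j = 7, sum_val = 28, q = 5040
Loop ends.

Final answer: 28, 5040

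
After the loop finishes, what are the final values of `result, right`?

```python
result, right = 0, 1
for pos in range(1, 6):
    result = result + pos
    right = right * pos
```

Let's trace through this code step by step.

Initialize: result = 0
Initialize: right = 1
Entering loop: for pos in range(1, 6):
After iteration 1: pos = 1, result = 1, right = 1
After iteration 2: pos = 2, result = 3, right = 2
After iteration 3: pos = 3, result = 6, right = 6
After iteration 4: pos = 4, result = 10, right = 24
After iteration 5: pos = 5, result = 15, right = 120
Loop ends.

Final answer: 15, 120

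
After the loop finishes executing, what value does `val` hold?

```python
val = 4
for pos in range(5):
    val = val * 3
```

Let's trace through this code step by step.

Initialize: val = 4
Entering loop: for pos in range(5):
After iteration 1: pos = 0, val = 12
After iteration 2: pos = 1, val = 36
After iteration 3: pos = 2, val = 108
After iteration 4: pos = 3, val = 324
After iteration 5: pos = 4, val = 972
Loop ends.

Final answer: 972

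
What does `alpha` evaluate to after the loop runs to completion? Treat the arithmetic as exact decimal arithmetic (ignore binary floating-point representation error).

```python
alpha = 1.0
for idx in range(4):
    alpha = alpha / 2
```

Let's trace through this code step by step.

Initialize: alpha = 1.0
Entering loop: for idx in range(4):
After iteration 1: idx = 0, alpha = 0.5
After iteration 2: idx = 1, alpha = 0.25
After iteration 3: idx = 2, alpha = 0.125
After iteration 4: idx = 3, alpha = 0.0625
Loop ends.

Final answer: 0.0625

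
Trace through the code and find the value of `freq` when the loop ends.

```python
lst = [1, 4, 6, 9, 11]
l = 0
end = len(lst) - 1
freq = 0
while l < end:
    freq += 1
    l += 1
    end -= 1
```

Let's trace through this code step by step.

Initialize: lst = [1, 4, 6, 9, 11]
Initialize: l = 0
Initialize: end = 4
Initialize: freq = 0
Entering loop: while l < end:
After iteration 1: l = 1, end = 3, freq = 1
After iteration 2: l = 2, end = 2, freq = 2
Loop ends.

Final answer: 2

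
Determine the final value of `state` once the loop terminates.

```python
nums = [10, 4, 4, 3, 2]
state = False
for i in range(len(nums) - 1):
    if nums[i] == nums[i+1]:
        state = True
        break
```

Let's trace through this code step by step.

Initialize: nums = [10, 4, 4, 3, 2]
Initialize: state = False
Entering loop: for i in range(len(nums) - 1):
After iteration 1: i = 0, state = False
After iteration 2: i = 1, state = True
Loop ends.

Final answer: True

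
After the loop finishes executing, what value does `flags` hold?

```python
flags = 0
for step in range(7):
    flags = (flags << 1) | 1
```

Let's trace through this code step by step.

Initialize: flags = 0
Entering loop: for step in range(7):
After iteration 1: step = 0, flags = 1
After iteration 2: step = 1, flags = 3
After iteration 3: step = 2, flags = 7
After iteration 4: step = 3, flags = 15
After iteration 5: step = 4, flags = 31
After iteration 6: step = 5, flags = 63
After iteration 7: step = 6, flags = 127
Loop ends.

Final answer: 127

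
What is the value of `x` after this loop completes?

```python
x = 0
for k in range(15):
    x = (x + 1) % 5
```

Let's trace through this code step by step.

Initialize: x = 0
Entering loop: for k in range(15):
After iteration 1: k = 0, x = 1
After iteration 2: k = 1, x = 2
After iteration 3: k = 2, x = 3
After iteration 4: k = 3, x = 4
After iteration 5: k = 4, x = 0
After iteration 6: k = 5, x = 1
After iteration 7: k = 6, x = 2
After iteration 8: k = 7, x = 3
After iteration 9: k = 8, x = 4
After iteration 10: k = 9, x = 0
After iteration 11: k = 10, x = 1
After iteration 12: k = 11, x = 2
After iteration 13: k = 12, x = 3
After iteration 14: k = 13, x = 4
After iteration 15: k = 14, x = 0
Loop ends.

Final answer: 0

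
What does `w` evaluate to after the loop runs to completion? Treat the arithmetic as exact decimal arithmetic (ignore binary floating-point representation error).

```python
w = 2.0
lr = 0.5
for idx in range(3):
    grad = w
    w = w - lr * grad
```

Let's trace through this code step by step.

Initialize: w = 2.0
Initialize: lr = 0.5
Entering loop: for idx in range(3):
After iteration 1: idx = 0, w = 1.0, grad = 2.0
After iteration 2: idx = 1, w = 0.5, grad = 1.0
After iteration 3: idx = 2, w = 0.25, grad = 0.5
Loop ends.

Final answer: 0.25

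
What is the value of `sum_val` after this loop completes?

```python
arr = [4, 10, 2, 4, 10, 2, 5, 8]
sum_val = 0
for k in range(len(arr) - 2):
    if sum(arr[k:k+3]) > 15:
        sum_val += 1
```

Let's trace through this code step by step.

Initialize: arr = [4, 10, 2, 4, 10, 2, 5, 8]
Initialize: sum_val = 0
Entering loop: for k in range(len(arr) - 2):
After iteration 1: k = 0, sum_val = 1
After iteration 2: k = 1, sum_val = 2
After iteration 3: k = 2, sum_val = 3
After iteration 4: k = 3, sum_val = 4
After iteration 5: k = 4, sum_val = 5
After iteration 6: k = 5, sum_val = 5
Loop ends.

Final answer: 5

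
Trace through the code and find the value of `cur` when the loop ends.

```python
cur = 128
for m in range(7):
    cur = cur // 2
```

Let's trace through this code step by step.

Initialize: cur = 128
Entering loop: for m in range(7):
After iteration 1: m = 0, cur = 64
After iteration 2: m = 1, cur = 32
After iteration 3: m = 2, cur = 16
After iteration 4: m = 3, cur = 8
After iteration 5: m = 4, cur = 4
After iteration 6: m = 5, cur = 2
After iteration 7: m = 6, cur = 1
Loop ends.

Final answer: 1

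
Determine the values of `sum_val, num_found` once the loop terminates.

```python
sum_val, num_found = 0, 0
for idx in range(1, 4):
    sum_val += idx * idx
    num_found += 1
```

Let's trace through this code step by step.

Initialize: sum_val = 0
Initialize: num_found = 0
Entering loop: for idx in range(1, 4):
After iteration 1: idx = 1, sum_val = 1, num_found = 1
After iteration 2: idx = 2, sum_val = 5, num_found = 2
After iteration 3: idx = 3, sum_val = 14, num_found = 3
Loop ends.

Final answer: 14, 3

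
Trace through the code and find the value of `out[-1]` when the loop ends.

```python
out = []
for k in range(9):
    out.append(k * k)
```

Let's trace through this code step by step.

Initialize: out = []
Entering loop: for k in range(9):
After iteration 1: k = 0, out = [0]
After iteration 2: k = 1, out = [0, 1]
After iteration 3: k = 2, out = [0, 1, 4]
After iteration 4: k = 3, out = [0, 1, 4, 9]
After iteration 5: k = 4, out = [0, 1, 4, 9, 16]
After iteration 6: k = 5, out = [0, 1, 4, 9, 16, 25]
After iteration 7: k = 6, out = [0, 1, 4, 9, 16, 25, 36]
After iteration 8: k = 7, out = [0, 1, 4, 9, 16, 25, 36, 49]
After iteration 9: k = 8, out = [0, 1, 4, 9, 16, 25, 36, 49, 64]
Loop ends.
out[-1] = 64

Final answer: 64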